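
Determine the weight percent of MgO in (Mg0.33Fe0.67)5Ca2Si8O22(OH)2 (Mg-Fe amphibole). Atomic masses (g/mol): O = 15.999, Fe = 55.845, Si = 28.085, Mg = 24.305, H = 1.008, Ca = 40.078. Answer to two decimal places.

7.24 wt%

M((Mg0.33Fe0.67)5Ca2Si8O22(OH)2) = 918.012 g/mol; M(MgO) = 40.304 g/mol.
Moles MgO per formula unit = 1.65 Mg ÷ 1 = 1.6500.
MgO fraction = (1.6500 × 40.304) / 918.012 = 66.502/918.012 = 0.0724.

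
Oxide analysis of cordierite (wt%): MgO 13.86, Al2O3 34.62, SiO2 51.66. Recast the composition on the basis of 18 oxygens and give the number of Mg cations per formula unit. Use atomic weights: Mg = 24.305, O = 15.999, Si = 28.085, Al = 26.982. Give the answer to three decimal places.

2.008 Mg apfu

MgO (M=40.304): mol = 0.34389; Mg = 0.34389, O = 0.34389.
Al2O3 (M=101.961): mol = 0.33954; Al = 0.67908, O = 1.01862.
SiO2 (M=60.083): mol = 0.85981; Si = 0.85981, O = 1.71962.
ΣO = 3.08213; factor = 18/ΣO = 5.84012.
Mg apfu = 0.34389 × 5.84012 = 2.008.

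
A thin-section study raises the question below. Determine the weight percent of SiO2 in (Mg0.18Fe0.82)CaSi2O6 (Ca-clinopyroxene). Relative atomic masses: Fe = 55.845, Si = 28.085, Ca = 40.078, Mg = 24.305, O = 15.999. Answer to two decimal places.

Molar mass of (Mg0.18Fe0.82)CaSi2O6 = 0.18*24.305 + 0.82*55.845 + 1*40.078 + 2*28.085 + 6*15.999 = 242.410 g/mol.
Each formula unit contains 2 Si, equivalent to 2/1 = 2.0000 mol SiO2.
M(SiO2) = 1×28.085 + 2×15.999 = 60.083 g/mol.
Mass of SiO2 per formula unit = 2.0000 × 60.083 = 120.166 g.
SiO2 wt% = 120.166 / 242.410 × 100 = 49.57%.

49.57 wt%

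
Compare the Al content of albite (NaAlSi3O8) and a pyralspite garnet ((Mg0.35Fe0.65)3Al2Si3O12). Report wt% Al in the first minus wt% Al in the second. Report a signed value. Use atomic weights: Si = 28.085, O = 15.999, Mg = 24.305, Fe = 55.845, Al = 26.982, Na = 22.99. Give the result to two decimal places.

Al in NaAlSi3O8: molar mass 262.219 g/mol; 1×26.982 = 26.982 g → 10.29 wt%.
Al in (Mg0.35Fe0.65)3Al2Si3O12: molar mass 464.625 g/mol; 2×26.982 = 53.964 g → 11.61 wt%.
Difference = 10.29 − 11.61 = -1.32 percentage points.

-1.32 percentage points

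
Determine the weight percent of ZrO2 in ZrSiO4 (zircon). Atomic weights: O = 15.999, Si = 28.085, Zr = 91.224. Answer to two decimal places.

67.22 wt%

Molar mass of ZrSiO4 = 1·91.224 + 1·28.085 + 4·15.999 = 183.305 g/mol.
Each formula unit contains 1 Zr, equivalent to 1/1 = 1.0000 mol ZrO2.
M(ZrO2) = 1×91.224 + 2×15.999 = 123.222 g/mol.
Mass of ZrO2 per formula unit = 1.0000 × 123.222 = 123.222 g.
ZrO2 wt% = 123.222 / 183.305 × 100 = 67.22%.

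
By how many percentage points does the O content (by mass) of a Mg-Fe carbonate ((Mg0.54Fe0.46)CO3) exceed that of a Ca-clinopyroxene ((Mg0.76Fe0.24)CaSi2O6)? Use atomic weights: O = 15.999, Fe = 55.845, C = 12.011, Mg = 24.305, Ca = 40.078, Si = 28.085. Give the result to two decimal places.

5.74 percentage points

O in (Mg0.54Fe0.46)CO3: molar mass 98.821 g/mol; 3×15.999 = 47.997 g → 48.57 wt%.
O in (Mg0.76Fe0.24)CaSi2O6: molar mass 224.117 g/mol; 6×15.999 = 95.994 g → 42.83 wt%.
Difference = 48.57 − 42.83 = 5.74 percentage points.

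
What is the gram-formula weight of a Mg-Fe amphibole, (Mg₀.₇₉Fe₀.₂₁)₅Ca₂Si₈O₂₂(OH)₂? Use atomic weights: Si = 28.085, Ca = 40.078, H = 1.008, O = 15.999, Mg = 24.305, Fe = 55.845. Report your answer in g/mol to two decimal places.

845.47 g/mol

The formula mass is the sum 3.95(24.305) + 1.05(55.845) + 2(40.078) + 8(28.085) + 24(15.999) + 2(1.008).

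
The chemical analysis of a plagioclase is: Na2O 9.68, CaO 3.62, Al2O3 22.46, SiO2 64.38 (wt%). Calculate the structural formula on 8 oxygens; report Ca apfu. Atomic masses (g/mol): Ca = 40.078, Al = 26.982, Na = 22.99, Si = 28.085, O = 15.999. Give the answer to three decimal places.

Na2O (M=61.979): mol = 0.15618; Na = 0.31236, O = 0.15618.
CaO (M=56.077): mol = 0.06455; Ca = 0.06455, O = 0.06455.
Al2O3 (M=101.961): mol = 0.22028; Al = 0.44056, O = 0.66084.
SiO2 (M=60.083): mol = 1.07152; Si = 1.07152, O = 2.14304.
ΣO = 3.02461; factor = 8/ΣO = 2.64497.
Ca apfu = 0.06455 × 2.64497 = 0.171.

0.171 Ca apfu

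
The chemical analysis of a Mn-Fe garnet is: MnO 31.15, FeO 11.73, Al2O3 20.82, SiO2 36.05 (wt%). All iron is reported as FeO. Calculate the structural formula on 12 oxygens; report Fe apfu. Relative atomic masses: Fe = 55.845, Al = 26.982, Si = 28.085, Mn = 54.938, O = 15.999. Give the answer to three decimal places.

MnO: 31.15/70.937 = 0.43912 mol → 0.43912 mol Mn, 0.43912 mol O.
FeO: 11.73/71.844 = 0.16327 mol → 0.16327 mol Fe, 0.16327 mol O.
Al2O3: 20.82/101.961 = 0.20420 mol → 0.40840 mol Al, 0.61260 mol O.
SiO2: 36.05/60.083 = 0.60000 mol → 0.60000 mol Si, 1.20000 mol O.
Total oxygen = 2.41499 mol. Normalization factor = 12/2.41499 = 4.96896.
Fe per 12 O = 0.16327 × 4.96896 = 0.811.

0.811 Fe apfu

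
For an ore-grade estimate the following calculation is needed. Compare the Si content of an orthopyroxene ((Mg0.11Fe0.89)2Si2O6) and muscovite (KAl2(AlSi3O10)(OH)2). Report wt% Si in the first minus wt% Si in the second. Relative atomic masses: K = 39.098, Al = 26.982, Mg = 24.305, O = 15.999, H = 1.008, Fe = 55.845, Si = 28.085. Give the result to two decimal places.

Si in (Mg0.11Fe0.89)2Si2O6: molar mass 256.915 g/mol; 2×28.085 = 56.170 g → 21.86 wt%.
Si in KAl2(AlSi3O10)(OH)2: molar mass 398.303 g/mol; 3×28.085 = 84.255 g → 21.15 wt%.
Difference = 21.86 − 21.15 = 0.71 percentage points.

0.71 percentage points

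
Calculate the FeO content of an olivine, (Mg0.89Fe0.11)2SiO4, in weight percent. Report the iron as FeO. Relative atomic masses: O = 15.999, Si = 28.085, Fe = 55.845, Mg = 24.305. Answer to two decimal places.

M((Mg0.89Fe0.11)2SiO4) = 147.630 g/mol; M(FeO) = 71.844 g/mol.
Moles FeO per formula unit = 0.22 Fe ÷ 1 = 0.2200.
FeO fraction = (0.2200 × 71.844) / 147.630 = 15.806/147.630 = 0.1071.

10.71 wt%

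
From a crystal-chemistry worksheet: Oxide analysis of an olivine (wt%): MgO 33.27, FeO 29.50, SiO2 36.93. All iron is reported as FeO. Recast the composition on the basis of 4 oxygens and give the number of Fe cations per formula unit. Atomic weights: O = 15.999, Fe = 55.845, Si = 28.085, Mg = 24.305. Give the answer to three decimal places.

MgO: 33.27/40.304 = 0.82548 mol → 0.82548 mol Mg, 0.82548 mol O.
FeO: 29.50/71.844 = 0.41061 mol → 0.41061 mol Fe, 0.41061 mol O.
SiO2: 36.93/60.083 = 0.61465 mol → 0.61465 mol Si, 1.22930 mol O.
Total oxygen = 2.46539 mol. Normalization factor = 4/2.46539 = 1.62246.
Fe per 4 O = 0.41061 × 1.62246 = 0.666.

0.666 Fe apfu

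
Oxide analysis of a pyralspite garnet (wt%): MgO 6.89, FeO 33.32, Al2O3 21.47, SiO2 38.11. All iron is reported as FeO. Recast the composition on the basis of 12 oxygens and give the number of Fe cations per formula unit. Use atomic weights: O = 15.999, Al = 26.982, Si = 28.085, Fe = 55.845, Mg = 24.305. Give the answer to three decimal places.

MgO (M=40.304): mol = 0.17095; Mg = 0.17095, O = 0.17095.
FeO (M=71.844): mol = 0.46378; Fe = 0.46378, O = 0.46378.
Al2O3 (M=101.961): mol = 0.21057; Al = 0.42114, O = 0.63171.
SiO2 (M=60.083): mol = 0.63429; Si = 0.63429, O = 1.26858.
ΣO = 2.53502; factor = 12/ΣO = 4.73369.
Fe apfu = 0.46378 × 4.73369 = 2.195.

2.195 Fe apfu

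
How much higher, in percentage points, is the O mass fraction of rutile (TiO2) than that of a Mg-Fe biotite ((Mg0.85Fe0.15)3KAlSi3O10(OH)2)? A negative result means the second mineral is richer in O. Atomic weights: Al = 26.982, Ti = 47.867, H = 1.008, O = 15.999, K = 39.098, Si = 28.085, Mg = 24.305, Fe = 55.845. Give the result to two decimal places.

-4.43 percentage points

O in TiO2: molar mass 79.865 g/mol; 2×15.999 = 31.998 g → 40.07 wt%.
O in (Mg0.85Fe0.15)3KAlSi3O10(OH)2: molar mass 431.447 g/mol; 12×15.999 = 191.988 g → 44.50 wt%.
Difference = 40.07 − 44.50 = -4.43 percentage points.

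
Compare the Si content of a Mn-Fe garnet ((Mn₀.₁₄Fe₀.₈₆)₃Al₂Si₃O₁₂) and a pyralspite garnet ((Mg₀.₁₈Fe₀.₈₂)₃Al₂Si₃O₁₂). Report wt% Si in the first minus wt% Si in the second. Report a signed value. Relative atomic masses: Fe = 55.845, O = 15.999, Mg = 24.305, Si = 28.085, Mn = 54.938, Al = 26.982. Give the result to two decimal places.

-0.59 percentage points

Si in (Mn₀.₁₄Fe₀.₈₆)₃Al₂Si₃O₁₂: molar mass 497.361 g/mol; 3×28.085 = 84.255 g → 16.94 wt%.
Si in (Mg₀.₁₈Fe₀.₈₂)₃Al₂Si₃O₁₂: molar mass 480.710 g/mol; 3×28.085 = 84.255 g → 17.53 wt%.
Difference = 16.94 − 17.53 = -0.59 percentage points.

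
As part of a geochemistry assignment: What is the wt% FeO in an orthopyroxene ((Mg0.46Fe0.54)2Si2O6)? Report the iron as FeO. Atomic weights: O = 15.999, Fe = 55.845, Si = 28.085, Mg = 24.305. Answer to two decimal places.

Molar mass of (Mg0.46Fe0.54)2Si2O6 = 0.92·24.305 + 1.08·55.845 + 2·28.085 + 6·15.999 = 234.837 g/mol.
Each formula unit contains 1.08 Fe, equivalent to 1.08/1 = 1.0800 mol FeO.
M(FeO) = 1×55.845 + 1×15.999 = 71.844 g/mol.
Mass of FeO per formula unit = 1.0800 × 71.844 = 77.592 g.
FeO wt% = 77.592 / 234.837 × 100 = 33.04%.

33.04 wt%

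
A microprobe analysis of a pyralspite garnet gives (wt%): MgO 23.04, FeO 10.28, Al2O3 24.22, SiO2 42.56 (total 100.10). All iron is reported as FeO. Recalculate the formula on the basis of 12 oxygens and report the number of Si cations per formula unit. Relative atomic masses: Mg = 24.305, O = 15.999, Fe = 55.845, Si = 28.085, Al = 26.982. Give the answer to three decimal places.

2.989 Si apfu

23.04 wt% MgO ÷ 40.304 g/mol = 0.57166 mol, giving 0.57166 Mg and 0.57166 O.
10.28 wt% FeO ÷ 71.844 g/mol = 0.14309 mol, giving 0.14309 Fe and 0.14309 O.
24.22 wt% Al2O3 ÷ 101.961 g/mol = 0.23754 mol, giving 0.47508 Al and 0.71262 O.
42.56 wt% SiO2 ÷ 60.083 g/mol = 0.70835 mol, giving 0.70835 Si and 1.41670 O.
Oxygen sums to 2.84407; scaling by 12/2.84407 = 4.21931 puts the formula on 12 O.
Si: 0.70835 × 4.21931 = 2.989 atoms per formula unit.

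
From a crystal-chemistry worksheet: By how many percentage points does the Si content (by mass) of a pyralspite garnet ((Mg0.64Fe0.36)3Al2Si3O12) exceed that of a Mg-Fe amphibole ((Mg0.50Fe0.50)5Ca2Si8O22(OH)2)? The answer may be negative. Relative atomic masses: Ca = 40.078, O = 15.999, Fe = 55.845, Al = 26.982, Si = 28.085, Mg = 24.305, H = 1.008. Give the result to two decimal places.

-5.94 percentage points

M((Mg0.64Fe0.36)3Al2Si3O12) = 437.185 g/mol, so wt% Si = 84.255/437.185 × 100 = 19.27%.
M((Mg0.50Fe0.50)5Ca2Si8O22(OH)2) = 891.203 g/mol, so wt% Si = 224.680/891.203 × 100 = 25.21%.
19.27 − 25.21 = -5.94 pp.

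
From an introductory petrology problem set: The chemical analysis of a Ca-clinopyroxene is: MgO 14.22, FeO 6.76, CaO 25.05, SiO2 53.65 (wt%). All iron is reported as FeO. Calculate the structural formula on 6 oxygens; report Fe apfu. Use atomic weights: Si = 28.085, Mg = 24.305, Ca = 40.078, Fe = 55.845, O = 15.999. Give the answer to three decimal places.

14.22 wt% MgO ÷ 40.304 g/mol = 0.35282 mol, giving 0.35282 Mg and 0.35282 O.
6.76 wt% FeO ÷ 71.844 g/mol = 0.09409 mol, giving 0.09409 Fe and 0.09409 O.
25.05 wt% CaO ÷ 56.077 g/mol = 0.44671 mol, giving 0.44671 Ca and 0.44671 O.
53.65 wt% SiO2 ÷ 60.083 g/mol = 0.89293 mol, giving 0.89293 Si and 1.78586 O.
Oxygen sums to 2.67948; scaling by 6/2.67948 = 2.23924 puts the formula on 6 O.
Fe: 0.09409 × 2.23924 = 0.211 atoms per formula unit.

0.211 Fe apfu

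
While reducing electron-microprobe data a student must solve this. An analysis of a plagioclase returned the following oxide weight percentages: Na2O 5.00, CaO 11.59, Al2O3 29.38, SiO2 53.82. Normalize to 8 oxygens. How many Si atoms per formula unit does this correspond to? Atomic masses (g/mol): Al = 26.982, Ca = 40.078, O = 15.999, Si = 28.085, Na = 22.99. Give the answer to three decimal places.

Na2O: 5.00/61.979 = 0.08067 mol → 0.16134 mol Na, 0.08067 mol O.
CaO: 11.59/56.077 = 0.20668 mol → 0.20668 mol Ca, 0.20668 mol O.
Al2O3: 29.38/101.961 = 0.28815 mol → 0.57630 mol Al, 0.86445 mol O.
SiO2: 53.82/60.083 = 0.89576 mol → 0.89576 mol Si, 1.79152 mol O.
Total oxygen = 2.94332 mol. Normalization factor = 8/2.94332 = 2.71802.
Si per 8 O = 0.89576 × 2.71802 = 2.435.

2.435 Si apfu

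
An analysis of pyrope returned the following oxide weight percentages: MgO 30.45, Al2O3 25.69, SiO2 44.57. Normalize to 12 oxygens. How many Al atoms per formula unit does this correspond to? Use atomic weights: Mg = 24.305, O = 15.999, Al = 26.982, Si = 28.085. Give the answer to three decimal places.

2.019 Al apfu

MgO: 30.45/40.304 = 0.75551 mol → 0.75551 mol Mg, 0.75551 mol O.
Al2O3: 25.69/101.961 = 0.25196 mol → 0.50392 mol Al, 0.75588 mol O.
SiO2: 44.57/60.083 = 0.74181 mol → 0.74181 mol Si, 1.48362 mol O.
Total oxygen = 2.99501 mol. Normalization factor = 12/2.99501 = 4.00666.
Al per 12 O = 0.50392 × 4.00666 = 2.019.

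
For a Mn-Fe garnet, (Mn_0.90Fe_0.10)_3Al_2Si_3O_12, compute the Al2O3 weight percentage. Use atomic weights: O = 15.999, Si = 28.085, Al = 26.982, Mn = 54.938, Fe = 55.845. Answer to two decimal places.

Molar mass of (Mn_0.90Fe_0.10)_3Al_2Si_3O_12 = 2.70*54.938 + 0.30*55.845 + 2*26.982 + 3*28.085 + 12*15.999 = 495.293 g/mol.
Each formula unit contains 2 Al, equivalent to 2/2 = 1.0000 mol Al2O3.
M(Al2O3) = 2×26.982 + 3×15.999 = 101.961 g/mol.
Mass of Al2O3 per formula unit = 1.0000 × 101.961 = 101.961 g.
Al2O3 wt% = 101.961 / 495.293 × 100 = 20.59%.

20.59 wt%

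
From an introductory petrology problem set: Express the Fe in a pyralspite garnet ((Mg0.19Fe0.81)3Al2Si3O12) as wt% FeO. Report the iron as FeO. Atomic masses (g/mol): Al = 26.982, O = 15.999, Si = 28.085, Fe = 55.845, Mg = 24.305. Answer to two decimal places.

Formula mass = 479.764 g/mol.
2.43 Fe → 2.4300 mol FeO per formula unit; M(FeO) = 71.844, so FeO mass = 174.581 g.
174.581/479.764 × 100 = 36.39 wt%.

36.39 wt%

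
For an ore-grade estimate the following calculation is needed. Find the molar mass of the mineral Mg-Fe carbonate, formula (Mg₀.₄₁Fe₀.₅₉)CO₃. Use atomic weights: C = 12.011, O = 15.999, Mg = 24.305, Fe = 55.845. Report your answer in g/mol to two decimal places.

102.92 g/mol

The formula mass is the sum 0.41·24.305 + 0.59·55.845 + 1·12.011 + 3·15.999.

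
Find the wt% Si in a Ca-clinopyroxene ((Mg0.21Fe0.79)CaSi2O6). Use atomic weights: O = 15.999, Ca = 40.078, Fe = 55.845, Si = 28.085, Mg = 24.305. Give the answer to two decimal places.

23.26 weight percent

M((Mg0.21Fe0.79)CaSi2O6) = 241.464 g/mol.
Si contributes 2 × 28.085 = 56.170 g per mole.
56.170/241.464 = 0.2326 → 23.26%.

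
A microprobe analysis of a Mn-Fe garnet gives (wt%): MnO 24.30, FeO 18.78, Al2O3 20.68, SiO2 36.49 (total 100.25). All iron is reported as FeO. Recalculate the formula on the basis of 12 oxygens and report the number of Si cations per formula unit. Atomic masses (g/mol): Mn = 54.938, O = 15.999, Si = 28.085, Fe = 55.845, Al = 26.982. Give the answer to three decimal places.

3.003 Si apfu

24.30 wt% MnO ÷ 70.937 g/mol = 0.34256 mol, giving 0.34256 Mn and 0.34256 O.
18.78 wt% FeO ÷ 71.844 g/mol = 0.26140 mol, giving 0.26140 Fe and 0.26140 O.
20.68 wt% Al2O3 ÷ 101.961 g/mol = 0.20282 mol, giving 0.40564 Al and 0.60846 O.
36.49 wt% SiO2 ÷ 60.083 g/mol = 0.60733 mol, giving 0.60733 Si and 1.21466 O.
Oxygen sums to 2.42708; scaling by 12/2.42708 = 4.94421 puts the formula on 12 O.
Si: 0.60733 × 4.94421 = 3.003 atoms per formula unit.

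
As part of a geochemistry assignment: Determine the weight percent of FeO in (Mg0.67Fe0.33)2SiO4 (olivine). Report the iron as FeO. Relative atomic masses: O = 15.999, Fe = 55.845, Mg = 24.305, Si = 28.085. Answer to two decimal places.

29.36 wt%

Molar mass of (Mg0.67Fe0.33)2SiO4 = 1.34×24.305 + 0.66×55.845 + 1×28.085 + 4×15.999 = 161.507 g/mol.
Each formula unit contains 0.66 Fe, equivalent to 0.66/1 = 0.6600 mol FeO.
M(FeO) = 1×55.845 + 1×15.999 = 71.844 g/mol.
Mass of FeO per formula unit = 0.6600 × 71.844 = 47.417 g.
FeO wt% = 47.417 / 161.507 × 100 = 29.36%.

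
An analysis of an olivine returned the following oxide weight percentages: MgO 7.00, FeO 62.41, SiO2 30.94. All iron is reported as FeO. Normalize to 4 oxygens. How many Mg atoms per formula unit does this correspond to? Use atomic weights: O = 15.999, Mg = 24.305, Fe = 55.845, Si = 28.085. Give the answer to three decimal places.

MgO: 7.00/40.304 = 0.17368 mol → 0.17368 mol Mg, 0.17368 mol O.
FeO: 62.41/71.844 = 0.86869 mol → 0.86869 mol Fe, 0.86869 mol O.
SiO2: 30.94/60.083 = 0.51495 mol → 0.51495 mol Si, 1.02990 mol O.
Total oxygen = 2.07227 mol. Normalization factor = 4/2.07227 = 1.93025.
Mg per 4 O = 0.17368 × 1.93025 = 0.335.

0.335 Mg apfu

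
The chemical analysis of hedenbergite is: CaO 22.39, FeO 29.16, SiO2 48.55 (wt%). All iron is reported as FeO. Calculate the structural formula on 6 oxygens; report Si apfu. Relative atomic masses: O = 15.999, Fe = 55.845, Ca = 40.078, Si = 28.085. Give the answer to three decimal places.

CaO (M=56.077): mol = 0.39927; Ca = 0.39927, O = 0.39927.
FeO (M=71.844): mol = 0.40588; Fe = 0.40588, O = 0.40588.
SiO2 (M=60.083): mol = 0.80805; Si = 0.80805, O = 1.61610.
ΣO = 2.42125; factor = 6/ΣO = 2.47806.
Si apfu = 0.80805 × 2.47806 = 2.002.

2.002 Si apfu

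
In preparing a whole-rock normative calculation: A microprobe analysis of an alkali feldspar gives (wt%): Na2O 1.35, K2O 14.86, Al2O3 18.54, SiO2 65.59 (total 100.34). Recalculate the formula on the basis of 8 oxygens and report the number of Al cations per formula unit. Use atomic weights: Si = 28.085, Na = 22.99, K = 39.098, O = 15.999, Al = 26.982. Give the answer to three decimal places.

Na2O: 1.35/61.979 = 0.02178 mol → 0.04356 mol Na, 0.02178 mol O.
K2O: 14.86/94.195 = 0.15776 mol → 0.31552 mol K, 0.15776 mol O.
Al2O3: 18.54/101.961 = 0.18183 mol → 0.36366 mol Al, 0.54549 mol O.
SiO2: 65.59/60.083 = 1.09166 mol → 1.09166 mol Si, 2.18332 mol O.
Total oxygen = 2.90835 mol. Normalization factor = 8/2.90835 = 2.75070.
Al per 8 O = 0.36366 × 2.75070 = 1.000.

1.000 Al apfu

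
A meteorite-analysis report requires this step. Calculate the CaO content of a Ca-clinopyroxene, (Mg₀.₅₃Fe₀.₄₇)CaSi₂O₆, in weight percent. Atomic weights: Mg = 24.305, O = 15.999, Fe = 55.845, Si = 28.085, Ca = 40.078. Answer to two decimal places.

Formula mass = 231.371 g/mol.
1 Ca → 1.0000 mol CaO per formula unit; M(CaO) = 56.077, so CaO mass = 56.077 g.
56.077/231.371 × 100 = 24.24 wt%.

24.24 wt%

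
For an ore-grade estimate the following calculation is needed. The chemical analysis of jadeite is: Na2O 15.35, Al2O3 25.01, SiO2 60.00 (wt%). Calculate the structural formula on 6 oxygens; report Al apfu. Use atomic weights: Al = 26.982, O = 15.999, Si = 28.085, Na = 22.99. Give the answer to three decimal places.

Na2O (M=61.979): mol = 0.24766; Na = 0.49532, O = 0.24766.
Al2O3 (M=101.961): mol = 0.24529; Al = 0.49058, O = 0.73587.
SiO2 (M=60.083): mol = 0.99862; Si = 0.99862, O = 1.99724.
ΣO = 2.98077; factor = 6/ΣO = 2.01290.
Al apfu = 0.49058 × 2.01290 = 0.987.

0.987 Al apfu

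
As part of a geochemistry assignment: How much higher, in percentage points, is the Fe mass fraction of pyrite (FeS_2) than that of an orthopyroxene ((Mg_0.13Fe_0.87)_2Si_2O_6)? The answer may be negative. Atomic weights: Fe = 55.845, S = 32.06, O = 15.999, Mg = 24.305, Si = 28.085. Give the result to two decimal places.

Fe in FeS_2: molar mass 119.965 g/mol; 1×55.845 = 55.845 g → 46.55 wt%.
Fe in (Mg_0.13Fe_0.87)_2Si_2O_6: molar mass 255.654 g/mol; 1.74×55.845 = 97.170 g → 38.01 wt%.
Difference = 46.55 − 38.01 = 8.54 percentage points.

8.54 percentage points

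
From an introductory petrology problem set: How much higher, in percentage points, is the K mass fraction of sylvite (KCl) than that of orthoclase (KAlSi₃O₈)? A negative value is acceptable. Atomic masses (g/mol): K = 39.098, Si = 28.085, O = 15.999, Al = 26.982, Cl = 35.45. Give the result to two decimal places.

38.40 percentage points

M(KCl) = 74.548 g/mol, so wt% K = 39.098/74.548 × 100 = 52.45%.
M(KAlSi₃O₈) = 278.327 g/mol, so wt% K = 39.098/278.327 × 100 = 14.05%.
52.45 − 14.05 = 38.40 pp.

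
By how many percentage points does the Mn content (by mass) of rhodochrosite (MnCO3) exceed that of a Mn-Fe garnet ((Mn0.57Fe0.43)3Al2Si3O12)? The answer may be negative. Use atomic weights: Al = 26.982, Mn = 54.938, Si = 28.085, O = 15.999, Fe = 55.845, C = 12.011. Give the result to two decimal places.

Mn in MnCO3: molar mass 114.946 g/mol; 1×54.938 = 54.938 g → 47.79 wt%.
Mn in (Mn0.57Fe0.43)3Al2Si3O12: molar mass 496.191 g/mol; 1.71×54.938 = 93.944 g → 18.93 wt%.
Difference = 47.79 − 18.93 = 28.86 percentage points.

28.86 percentage points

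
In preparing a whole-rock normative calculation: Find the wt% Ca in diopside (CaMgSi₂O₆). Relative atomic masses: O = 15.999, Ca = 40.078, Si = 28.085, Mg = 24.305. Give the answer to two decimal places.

M(CaMgSi₂O₆) = 216.547 g/mol.
Ca contributes 1 × 40.078 = 40.078 g per mole.
40.078/216.547 = 0.1851 → 18.51%.

18.51 mass %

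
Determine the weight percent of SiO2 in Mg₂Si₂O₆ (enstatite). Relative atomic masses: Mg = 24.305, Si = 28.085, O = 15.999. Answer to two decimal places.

59.85 wt%

Formula mass = 200.774 g/mol.
2 Si → 2.0000 mol SiO2 per formula unit; M(SiO2) = 60.083, so SiO2 mass = 120.166 g.
120.166/200.774 × 100 = 59.85 wt%.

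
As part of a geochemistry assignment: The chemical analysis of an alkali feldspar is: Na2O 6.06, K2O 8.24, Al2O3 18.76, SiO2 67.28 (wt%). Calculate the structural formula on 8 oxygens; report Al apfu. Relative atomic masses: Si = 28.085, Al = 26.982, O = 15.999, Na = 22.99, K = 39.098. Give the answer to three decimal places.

6.06 wt% Na2O ÷ 61.979 g/mol = 0.09778 mol, giving 0.19556 Na and 0.09778 O.
8.24 wt% K2O ÷ 94.195 g/mol = 0.08748 mol, giving 0.17496 K and 0.08748 O.
18.76 wt% Al2O3 ÷ 101.961 g/mol = 0.18399 mol, giving 0.36798 Al and 0.55197 O.
67.28 wt% SiO2 ÷ 60.083 g/mol = 1.11978 mol, giving 1.11978 Si and 2.23956 O.
Oxygen sums to 2.97679; scaling by 8/2.97679 = 2.68746 puts the formula on 8 O.
Al: 0.36798 × 2.68746 = 0.989 atoms per formula unit.

0.989 Al apfu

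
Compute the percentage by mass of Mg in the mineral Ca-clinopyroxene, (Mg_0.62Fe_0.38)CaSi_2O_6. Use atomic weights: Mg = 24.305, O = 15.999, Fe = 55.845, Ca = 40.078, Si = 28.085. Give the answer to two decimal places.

6.59 wt%

M((Mg_0.62Fe_0.38)CaSi_2O_6) = 228.532 g/mol.
Mg contributes 0.62 × 24.305 = 15.069 g per mole.
15.069/228.532 = 0.0659 → 6.59%.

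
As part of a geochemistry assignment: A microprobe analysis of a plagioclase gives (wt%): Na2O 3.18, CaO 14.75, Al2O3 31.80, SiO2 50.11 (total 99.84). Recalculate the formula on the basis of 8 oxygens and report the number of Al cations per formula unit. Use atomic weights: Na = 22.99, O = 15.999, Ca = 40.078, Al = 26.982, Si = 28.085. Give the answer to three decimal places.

1.710 Al apfu

Na2O: 3.18/61.979 = 0.05131 mol → 0.10262 mol Na, 0.05131 mol O.
CaO: 14.75/56.077 = 0.26303 mol → 0.26303 mol Ca, 0.26303 mol O.
Al2O3: 31.80/101.961 = 0.31188 mol → 0.62376 mol Al, 0.93564 mol O.
SiO2: 50.11/60.083 = 0.83401 mol → 0.83401 mol Si, 1.66802 mol O.
Total oxygen = 2.91800 mol. Normalization factor = 8/2.91800 = 2.74160.
Al per 8 O = 0.62376 × 2.74160 = 1.710.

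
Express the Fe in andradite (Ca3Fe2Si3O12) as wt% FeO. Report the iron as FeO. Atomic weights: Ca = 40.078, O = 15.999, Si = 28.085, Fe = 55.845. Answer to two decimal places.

28.28 wt%

Formula mass = 508.167 g/mol.
2 Fe → 2.0000 mol FeO per formula unit; M(FeO) = 71.844, so FeO mass = 143.688 g.
143.688/508.167 × 100 = 28.28 wt%.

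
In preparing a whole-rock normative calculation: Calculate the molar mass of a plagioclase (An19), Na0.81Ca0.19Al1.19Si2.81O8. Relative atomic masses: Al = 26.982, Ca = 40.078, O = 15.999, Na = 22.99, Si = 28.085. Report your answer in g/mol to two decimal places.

265.26 g/mol

The formula mass is the sum 0.81×22.99 + 0.19×40.078 + 1.19×26.982 + 2.81×28.085 + 8×15.999.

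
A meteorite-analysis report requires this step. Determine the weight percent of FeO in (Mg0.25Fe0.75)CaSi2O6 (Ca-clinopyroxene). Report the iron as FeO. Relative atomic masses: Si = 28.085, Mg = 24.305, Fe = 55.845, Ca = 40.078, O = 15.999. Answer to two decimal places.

22.43 wt%

M((Mg0.25Fe0.75)CaSi2O6) = 240.202 g/mol; M(FeO) = 71.844 g/mol.
Moles FeO per formula unit = 0.75 Fe ÷ 1 = 0.7500.
FeO fraction = (0.7500 × 71.844) / 240.202 = 53.883/240.202 = 0.2243.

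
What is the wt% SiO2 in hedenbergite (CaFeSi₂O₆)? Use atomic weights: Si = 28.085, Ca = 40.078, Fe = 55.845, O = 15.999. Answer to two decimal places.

Molar mass of CaFeSi₂O₆ = 1*40.078 + 1*55.845 + 2*28.085 + 6*15.999 = 248.087 g/mol.
Each formula unit contains 2 Si, equivalent to 2/1 = 2.0000 mol SiO2.
M(SiO2) = 1×28.085 + 2×15.999 = 60.083 g/mol.
Mass of SiO2 per formula unit = 2.0000 × 60.083 = 120.166 g.
SiO2 wt% = 120.166 / 248.087 × 100 = 48.44%.

48.44 wt%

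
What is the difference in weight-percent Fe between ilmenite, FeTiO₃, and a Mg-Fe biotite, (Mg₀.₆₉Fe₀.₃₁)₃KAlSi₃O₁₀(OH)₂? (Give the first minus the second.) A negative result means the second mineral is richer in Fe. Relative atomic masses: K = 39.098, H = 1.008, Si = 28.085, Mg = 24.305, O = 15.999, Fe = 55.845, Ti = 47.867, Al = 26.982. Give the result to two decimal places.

25.18 percentage points

Fe in FeTiO₃: molar mass 151.709 g/mol; 1×55.845 = 55.845 g → 36.81 wt%.
Fe in (Mg₀.₆₉Fe₀.₃₁)₃KAlSi₃O₁₀(OH)₂: molar mass 446.586 g/mol; 0.93×55.845 = 51.936 g → 11.63 wt%.
Difference = 36.81 − 11.63 = 25.18 percentage points.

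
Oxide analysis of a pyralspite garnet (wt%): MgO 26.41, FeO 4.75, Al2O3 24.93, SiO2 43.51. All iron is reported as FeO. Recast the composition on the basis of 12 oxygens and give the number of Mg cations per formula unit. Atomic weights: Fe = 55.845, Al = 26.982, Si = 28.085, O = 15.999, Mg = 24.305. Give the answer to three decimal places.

26.41 wt% MgO ÷ 40.304 g/mol = 0.65527 mol, giving 0.65527 Mg and 0.65527 O.
4.75 wt% FeO ÷ 71.844 g/mol = 0.06612 mol, giving 0.06612 Fe and 0.06612 O.
24.93 wt% Al2O3 ÷ 101.961 g/mol = 0.24451 mol, giving 0.48902 Al and 0.73353 O.
43.51 wt% SiO2 ÷ 60.083 g/mol = 0.72416 mol, giving 0.72416 Si and 1.44832 O.
Oxygen sums to 2.90324; scaling by 12/2.90324 = 4.13331 puts the formula on 12 O.
Mg: 0.65527 × 4.13331 = 2.708 atoms per formula unit.

2.708 Mg apfu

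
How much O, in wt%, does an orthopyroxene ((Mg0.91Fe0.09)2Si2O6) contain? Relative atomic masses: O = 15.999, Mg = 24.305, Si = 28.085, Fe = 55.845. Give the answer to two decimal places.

46.50 wt%

Formula mass = 1.82*24.305 + 0.18*55.845 + 2*28.085 + 6*15.999 = 206.451 g/mol, of which 95.994 g is O.
So O makes up 95.994/206.451 = 0.4650 of the mass, i.e. 46.50%.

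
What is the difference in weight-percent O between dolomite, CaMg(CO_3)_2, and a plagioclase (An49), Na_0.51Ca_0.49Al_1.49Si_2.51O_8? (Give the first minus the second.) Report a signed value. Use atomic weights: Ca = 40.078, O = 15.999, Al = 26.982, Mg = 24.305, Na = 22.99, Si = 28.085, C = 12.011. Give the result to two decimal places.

M(CaMg(CO_3)_2) = 184.399 g/mol, so wt% O = 95.994/184.399 × 100 = 52.06%.
M(Na_0.51Ca_0.49Al_1.49Si_2.51O_8) = 270.052 g/mol, so wt% O = 127.992/270.052 × 100 = 47.40%.
52.06 − 47.40 = 4.66 pp.

4.66 percentage points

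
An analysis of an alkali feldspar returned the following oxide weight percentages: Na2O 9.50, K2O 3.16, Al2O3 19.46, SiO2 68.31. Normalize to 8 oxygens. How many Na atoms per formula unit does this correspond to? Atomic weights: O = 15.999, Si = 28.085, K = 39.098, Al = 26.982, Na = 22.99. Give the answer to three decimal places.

0.809 Na apfu

9.50 wt% Na2O ÷ 61.979 g/mol = 0.15328 mol, giving 0.30656 Na and 0.15328 O.
3.16 wt% K2O ÷ 94.195 g/mol = 0.03355 mol, giving 0.06710 K and 0.03355 O.
19.46 wt% Al2O3 ÷ 101.961 g/mol = 0.19086 mol, giving 0.38172 Al and 0.57258 O.
68.31 wt% SiO2 ÷ 60.083 g/mol = 1.13693 mol, giving 1.13693 Si and 2.27386 O.
Oxygen sums to 3.03327; scaling by 8/3.03327 = 2.63742 puts the formula on 8 O.
Na: 0.30656 × 2.63742 = 0.809 atoms per formula unit.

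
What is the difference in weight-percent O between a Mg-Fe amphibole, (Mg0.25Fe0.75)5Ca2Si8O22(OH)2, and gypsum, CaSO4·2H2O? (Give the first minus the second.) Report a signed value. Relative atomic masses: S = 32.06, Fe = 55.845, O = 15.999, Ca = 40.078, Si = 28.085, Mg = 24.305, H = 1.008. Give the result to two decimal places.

-14.50 percentage points

M((Mg0.25Fe0.75)5Ca2Si8O22(OH)2) = 930.628 g/mol, so wt% O = 383.976/930.628 × 100 = 41.26%.
M(CaSO4·2H2O) = 172.164 g/mol, so wt% O = 95.994/172.164 × 100 = 55.76%.
41.26 − 55.76 = -14.50 pp.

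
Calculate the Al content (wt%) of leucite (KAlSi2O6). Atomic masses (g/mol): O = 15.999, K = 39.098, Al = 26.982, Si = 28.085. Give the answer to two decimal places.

Formula mass = 1·39.098 + 1·26.982 + 2·28.085 + 6·15.999 = 218.244 g/mol, of which 26.982 g is Al.
So Al makes up 26.982/218.244 = 0.1236 of the mass, i.e. 12.36%.

12.36 wt%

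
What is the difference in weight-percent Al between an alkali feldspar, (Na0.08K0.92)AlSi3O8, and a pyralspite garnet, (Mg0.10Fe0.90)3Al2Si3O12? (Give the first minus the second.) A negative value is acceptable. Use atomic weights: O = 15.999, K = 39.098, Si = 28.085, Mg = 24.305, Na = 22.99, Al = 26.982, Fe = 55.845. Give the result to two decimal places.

-1.31 percentage points

Al in (Na0.08K0.92)AlSi3O8: molar mass 277.038 g/mol; 1×26.982 = 26.982 g → 9.74 wt%.
Al in (Mg0.10Fe0.90)3Al2Si3O12: molar mass 488.280 g/mol; 2×26.982 = 53.964 g → 11.05 wt%.
Difference = 9.74 − 11.05 = -1.31 percentage points.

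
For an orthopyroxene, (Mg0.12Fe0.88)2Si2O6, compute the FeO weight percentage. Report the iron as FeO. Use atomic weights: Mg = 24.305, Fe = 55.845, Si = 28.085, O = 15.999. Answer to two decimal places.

Formula mass = 256.284 g/mol.
1.76 Fe → 1.7600 mol FeO per formula unit; M(FeO) = 71.844, so FeO mass = 126.445 g.
126.445/256.284 × 100 = 49.34 wt%.

49.34 wt%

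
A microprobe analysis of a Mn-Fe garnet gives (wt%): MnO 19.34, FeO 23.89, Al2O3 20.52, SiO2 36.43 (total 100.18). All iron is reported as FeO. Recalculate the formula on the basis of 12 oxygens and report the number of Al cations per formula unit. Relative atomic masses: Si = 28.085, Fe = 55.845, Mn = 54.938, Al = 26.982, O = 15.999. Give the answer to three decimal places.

MnO (M=70.937): mol = 0.27264; Mn = 0.27264, O = 0.27264.
FeO (M=71.844): mol = 0.33253; Fe = 0.33253, O = 0.33253.
Al2O3 (M=101.961): mol = 0.20125; Al = 0.40250, O = 0.60375.
SiO2 (M=60.083): mol = 0.60633; Si = 0.60633, O = 1.21266.
ΣO = 2.42158; factor = 12/ΣO = 4.95544.
Al apfu = 0.40250 × 4.95544 = 1.995.

1.995 Al apfu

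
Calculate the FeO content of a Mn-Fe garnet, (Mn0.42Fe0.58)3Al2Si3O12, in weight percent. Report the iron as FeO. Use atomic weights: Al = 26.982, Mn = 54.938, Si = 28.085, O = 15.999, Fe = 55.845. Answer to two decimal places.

Molar mass of (Mn0.42Fe0.58)3Al2Si3O12 = 1.26*54.938 + 1.74*55.845 + 2*26.982 + 3*28.085 + 12*15.999 = 496.599 g/mol.
Each formula unit contains 1.74 Fe, equivalent to 1.74/1 = 1.7400 mol FeO.
M(FeO) = 1×55.845 + 1×15.999 = 71.844 g/mol.
Mass of FeO per formula unit = 1.7400 × 71.844 = 125.009 g.
FeO wt% = 125.009 / 496.599 × 100 = 25.17%.

25.17 wt%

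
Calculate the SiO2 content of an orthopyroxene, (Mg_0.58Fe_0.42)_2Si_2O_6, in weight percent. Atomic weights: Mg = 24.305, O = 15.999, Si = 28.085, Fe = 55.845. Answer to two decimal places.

Molar mass of (Mg_0.58Fe_0.42)_2Si_2O_6 = 1.16*24.305 + 0.84*55.845 + 2*28.085 + 6*15.999 = 227.268 g/mol.
Each formula unit contains 2 Si, equivalent to 2/1 = 2.0000 mol SiO2.
M(SiO2) = 1×28.085 + 2×15.999 = 60.083 g/mol.
Mass of SiO2 per formula unit = 2.0000 × 60.083 = 120.166 g.
SiO2 wt% = 120.166 / 227.268 × 100 = 52.87%.

52.87 wt%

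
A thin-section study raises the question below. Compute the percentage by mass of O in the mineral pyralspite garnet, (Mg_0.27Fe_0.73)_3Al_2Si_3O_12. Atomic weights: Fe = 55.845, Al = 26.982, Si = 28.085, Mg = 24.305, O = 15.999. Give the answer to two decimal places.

40.66 mass %

M((Mg_0.27Fe_0.73)_3Al_2Si_3O_12) = 472.195 g/mol.
O contributes 12 × 15.999 = 191.988 g per mole.
191.988/472.195 = 0.4066 → 40.66%.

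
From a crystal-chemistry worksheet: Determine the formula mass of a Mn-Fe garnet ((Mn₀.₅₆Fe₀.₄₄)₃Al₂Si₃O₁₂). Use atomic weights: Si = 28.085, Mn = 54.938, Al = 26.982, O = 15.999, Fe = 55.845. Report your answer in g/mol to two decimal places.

496.22 g/mol

The formula mass is the sum 1.68*54.938 + 1.32*55.845 + 2*26.982 + 3*28.085 + 12*15.999.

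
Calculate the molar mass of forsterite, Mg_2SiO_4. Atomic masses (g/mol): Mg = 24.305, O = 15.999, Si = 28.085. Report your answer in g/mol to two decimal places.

Mg: 2 × 24.305 = 48.6100
Si: 1 × 28.085 = 28.0850
O: 4 × 15.999 = 63.9960
Summing the contributions gives the formula mass.

140.69 g/mol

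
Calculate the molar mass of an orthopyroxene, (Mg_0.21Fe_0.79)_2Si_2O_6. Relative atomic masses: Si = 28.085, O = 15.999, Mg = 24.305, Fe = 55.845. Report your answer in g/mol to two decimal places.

M = 0.42·24.305 + 1.58·55.845 + 2·28.085 + 6·15.999

250.61 g/mol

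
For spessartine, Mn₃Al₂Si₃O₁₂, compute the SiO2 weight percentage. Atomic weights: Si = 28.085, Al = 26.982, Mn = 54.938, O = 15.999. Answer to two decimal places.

Molar mass of Mn₃Al₂Si₃O₁₂ = 3×54.938 + 2×26.982 + 3×28.085 + 12×15.999 = 495.021 g/mol.
Each formula unit contains 3 Si, equivalent to 3/1 = 3.0000 mol SiO2.
M(SiO2) = 1×28.085 + 2×15.999 = 60.083 g/mol.
Mass of SiO2 per formula unit = 3.0000 × 60.083 = 180.249 g.
SiO2 wt% = 180.249 / 495.021 × 100 = 36.41%.

36.41 wt%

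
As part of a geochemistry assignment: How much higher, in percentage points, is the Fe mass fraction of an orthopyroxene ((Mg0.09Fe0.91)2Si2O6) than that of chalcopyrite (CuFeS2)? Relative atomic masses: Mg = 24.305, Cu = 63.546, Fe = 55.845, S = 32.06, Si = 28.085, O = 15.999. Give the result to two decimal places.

8.94 percentage points

Fe in (Mg0.09Fe0.91)2Si2O6: molar mass 258.177 g/mol; 1.82×55.845 = 101.638 g → 39.37 wt%.
Fe in CuFeS2: molar mass 183.511 g/mol; 1×55.845 = 55.845 g → 30.43 wt%.
Difference = 39.37 − 30.43 = 8.94 percentage points.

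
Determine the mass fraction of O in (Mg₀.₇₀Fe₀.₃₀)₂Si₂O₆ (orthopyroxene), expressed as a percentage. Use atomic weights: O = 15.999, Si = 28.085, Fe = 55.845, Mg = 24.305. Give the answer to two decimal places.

43.69 wt%

Molar mass of (Mg₀.₇₀Fe₀.₃₀)₂Si₂O₆: 1.40·24.305 + 0.60·55.845 + 2·28.085 + 6·15.999 = 219.698 g/mol.
Mass of O per formula unit: 6 × 15.999 = 95.994 g.
Weight fraction O = 95.994 / 219.698 = 0.4369.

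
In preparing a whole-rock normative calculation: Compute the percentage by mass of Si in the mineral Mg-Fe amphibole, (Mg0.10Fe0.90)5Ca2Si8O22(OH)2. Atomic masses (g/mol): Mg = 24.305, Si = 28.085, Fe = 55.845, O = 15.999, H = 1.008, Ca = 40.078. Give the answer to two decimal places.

Molar mass of (Mg0.10Fe0.90)5Ca2Si8O22(OH)2: 0.50×24.305 + 4.50×55.845 + 2×40.078 + 8×28.085 + 24×15.999 + 2×1.008 = 954.283 g/mol.
Mass of Si per formula unit: 8 × 28.085 = 224.680 g.
Weight fraction Si = 224.680 / 954.283 = 0.2354.

23.54 wt%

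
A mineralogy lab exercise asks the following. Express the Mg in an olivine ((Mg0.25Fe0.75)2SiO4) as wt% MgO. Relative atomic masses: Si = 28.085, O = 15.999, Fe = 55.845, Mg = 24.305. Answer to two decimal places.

Molar mass of (Mg0.25Fe0.75)2SiO4 = 0.50*24.305 + 1.50*55.845 + 1*28.085 + 4*15.999 = 188.001 g/mol.
Each formula unit contains 0.50 Mg, equivalent to 0.50/1 = 0.5000 mol MgO.
M(MgO) = 1×24.305 + 1×15.999 = 40.304 g/mol.
Mass of MgO per formula unit = 0.5000 × 40.304 = 20.152 g.
MgO wt% = 20.152 / 188.001 × 100 = 10.72%.

10.72 wt%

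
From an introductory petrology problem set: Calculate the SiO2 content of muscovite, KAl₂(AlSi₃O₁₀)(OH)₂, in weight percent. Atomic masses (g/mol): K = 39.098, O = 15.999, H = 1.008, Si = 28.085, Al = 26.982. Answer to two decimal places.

M(KAl₂(AlSi₃O₁₀)(OH)₂) = 398.303 g/mol; M(SiO2) = 60.083 g/mol.
Moles SiO2 per formula unit = 3 Si ÷ 1 = 3.0000.
SiO2 fraction = (3.0000 × 60.083) / 398.303 = 180.249/398.303 = 0.4525.

45.25 wt%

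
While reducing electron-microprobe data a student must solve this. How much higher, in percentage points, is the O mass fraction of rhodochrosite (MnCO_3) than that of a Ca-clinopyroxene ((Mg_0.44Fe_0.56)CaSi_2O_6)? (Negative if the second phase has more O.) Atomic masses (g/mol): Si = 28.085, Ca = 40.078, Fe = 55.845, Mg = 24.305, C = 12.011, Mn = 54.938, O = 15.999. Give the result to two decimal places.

First mineral: 47.997 g O in 114.946 g formula = 41.76 wt% O.
Second mineral: 95.994 g O in 234.209 g formula = 40.99 wt% O.
41.76% − 40.99% gives a difference of 0.77 percentage points.

0.77 percentage points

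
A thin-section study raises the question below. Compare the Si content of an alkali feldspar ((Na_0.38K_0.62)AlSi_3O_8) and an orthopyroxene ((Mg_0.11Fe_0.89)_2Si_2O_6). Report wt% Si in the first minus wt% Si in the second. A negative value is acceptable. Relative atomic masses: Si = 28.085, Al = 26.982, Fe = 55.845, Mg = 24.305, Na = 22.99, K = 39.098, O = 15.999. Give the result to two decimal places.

9.09 percentage points

First mineral: 84.255 g Si in 272.206 g formula = 30.95 wt% Si.
Second mineral: 56.170 g Si in 256.915 g formula = 21.86 wt% Si.
30.95% − 21.86% gives a difference of 9.09 percentage points.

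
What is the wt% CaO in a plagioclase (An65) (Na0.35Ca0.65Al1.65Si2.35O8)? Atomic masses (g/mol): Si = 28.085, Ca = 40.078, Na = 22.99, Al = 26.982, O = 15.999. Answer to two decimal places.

Molar mass of Na0.35Ca0.65Al1.65Si2.35O8 = 0.35×22.99 + 0.65×40.078 + 1.65×26.982 + 2.35×28.085 + 8×15.999 = 272.609 g/mol.
Each formula unit contains 0.65 Ca, equivalent to 0.65/1 = 0.6500 mol CaO.
M(CaO) = 1×40.078 + 1×15.999 = 56.077 g/mol.
Mass of CaO per formula unit = 0.6500 × 56.077 = 36.450 g.
CaO wt% = 36.450 / 272.609 × 100 = 13.37%.

13.37 wt%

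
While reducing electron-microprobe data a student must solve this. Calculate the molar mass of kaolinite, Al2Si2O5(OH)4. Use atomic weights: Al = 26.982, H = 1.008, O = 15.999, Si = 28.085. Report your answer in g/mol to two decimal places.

M = 2·26.982 + 2·28.085 + 9·15.999 + 4·1.008

258.16 g/mol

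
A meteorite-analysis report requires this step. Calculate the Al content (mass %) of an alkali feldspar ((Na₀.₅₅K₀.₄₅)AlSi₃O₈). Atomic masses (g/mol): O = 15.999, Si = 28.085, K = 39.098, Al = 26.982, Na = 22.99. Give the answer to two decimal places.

M((Na₀.₅₅K₀.₄₅)AlSi₃O₈) = 269.468 g/mol.
Al contributes 1 × 26.982 = 26.982 g per mole.
26.982/269.468 = 0.1001 → 10.01%.

10.01 mass %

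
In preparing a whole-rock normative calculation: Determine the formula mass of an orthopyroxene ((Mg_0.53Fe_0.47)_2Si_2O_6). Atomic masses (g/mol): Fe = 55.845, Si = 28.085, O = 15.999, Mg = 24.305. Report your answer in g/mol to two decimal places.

230.42 g/mol

Mg: 1.06 × 24.305 = 25.7633
Fe: 0.94 × 55.845 = 52.4943
Si: 2 × 28.085 = 56.1700
O: 6 × 15.999 = 95.9940
Summing the contributions gives the formula mass.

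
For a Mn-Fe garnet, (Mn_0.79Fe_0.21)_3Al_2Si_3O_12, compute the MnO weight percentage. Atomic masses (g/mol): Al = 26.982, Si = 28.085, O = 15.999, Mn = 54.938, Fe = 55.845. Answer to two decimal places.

M((Mn_0.79Fe_0.21)_3Al_2Si_3O_12) = 495.592 g/mol; M(MnO) = 70.937 g/mol.
Moles MnO per formula unit = 2.37 Mn ÷ 1 = 2.3700.
MnO fraction = (2.3700 × 70.937) / 495.592 = 168.121/495.592 = 0.3392.

33.92 wt%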